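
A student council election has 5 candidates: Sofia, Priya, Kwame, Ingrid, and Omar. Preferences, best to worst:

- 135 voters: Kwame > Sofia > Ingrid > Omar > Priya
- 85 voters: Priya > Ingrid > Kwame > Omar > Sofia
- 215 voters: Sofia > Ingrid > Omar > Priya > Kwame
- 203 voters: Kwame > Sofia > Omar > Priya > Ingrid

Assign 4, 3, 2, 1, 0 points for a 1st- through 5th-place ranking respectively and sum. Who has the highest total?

Sofia

Sofia: 135·3 + 85·0 + 215·4 + 203·3 = 1874
Priya: 135·0 + 85·4 + 215·1 + 203·1 = 758
Kwame: 135·4 + 85·2 + 215·0 + 203·4 = 1522
Ingrid: 135·2 + 85·3 + 215·3 + 203·0 = 1170
Omar: 135·1 + 85·1 + 215·2 + 203·2 = 1056
Sofia has the highest Borda score (1874).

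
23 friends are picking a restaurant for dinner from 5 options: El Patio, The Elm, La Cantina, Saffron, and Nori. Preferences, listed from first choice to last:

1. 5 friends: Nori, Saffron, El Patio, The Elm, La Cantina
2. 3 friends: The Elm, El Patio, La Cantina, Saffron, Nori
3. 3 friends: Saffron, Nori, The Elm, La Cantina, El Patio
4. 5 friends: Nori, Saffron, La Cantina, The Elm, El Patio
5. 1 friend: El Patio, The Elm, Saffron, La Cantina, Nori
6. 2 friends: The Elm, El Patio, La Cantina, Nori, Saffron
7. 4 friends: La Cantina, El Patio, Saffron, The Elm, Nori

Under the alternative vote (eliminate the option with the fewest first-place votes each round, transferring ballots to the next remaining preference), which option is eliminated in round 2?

Saffron

Round 1: El Patio 1, The Elm 5, La Cantina 4, Saffron 3, Nori 10. Eliminate El Patio.
Round 2: The Elm 6, La Cantina 4, Saffron 3, Nori 10. Eliminate Saffron.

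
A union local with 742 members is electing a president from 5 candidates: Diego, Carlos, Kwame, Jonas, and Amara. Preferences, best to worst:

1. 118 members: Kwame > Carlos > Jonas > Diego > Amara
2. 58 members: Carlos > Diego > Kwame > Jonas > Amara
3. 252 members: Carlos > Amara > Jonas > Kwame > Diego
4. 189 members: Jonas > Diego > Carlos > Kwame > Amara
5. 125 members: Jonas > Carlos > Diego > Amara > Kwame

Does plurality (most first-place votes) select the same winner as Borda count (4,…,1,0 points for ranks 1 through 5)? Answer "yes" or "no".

no

Plurality — first-place votes: Diego 0, Carlos 310, Kwame 118, Jonas 314, Amara 0. Winner: Jonas.
Borda — scores: Diego 1109, Carlos 2347, Kwame 1029, Jonas 2054, Amara 881. Winner: Carlos.
The two methods disagree.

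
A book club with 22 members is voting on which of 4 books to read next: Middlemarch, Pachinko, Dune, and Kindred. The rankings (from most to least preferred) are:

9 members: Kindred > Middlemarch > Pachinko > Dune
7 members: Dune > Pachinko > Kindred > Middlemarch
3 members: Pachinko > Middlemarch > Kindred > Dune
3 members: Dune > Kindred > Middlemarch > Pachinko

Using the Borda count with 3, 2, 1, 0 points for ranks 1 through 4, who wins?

Kindred

Middlemarch: 9·2 + 7·0 + 3·2 + 3·1 = 27
Pachinko: 9·1 + 7·2 + 3·3 + 3·0 = 32
Dune: 9·0 + 7·3 + 3·0 + 3·3 = 30
Kindred: 9·3 + 7·1 + 3·1 + 3·2 = 43
Kindred has the highest Borda score (43).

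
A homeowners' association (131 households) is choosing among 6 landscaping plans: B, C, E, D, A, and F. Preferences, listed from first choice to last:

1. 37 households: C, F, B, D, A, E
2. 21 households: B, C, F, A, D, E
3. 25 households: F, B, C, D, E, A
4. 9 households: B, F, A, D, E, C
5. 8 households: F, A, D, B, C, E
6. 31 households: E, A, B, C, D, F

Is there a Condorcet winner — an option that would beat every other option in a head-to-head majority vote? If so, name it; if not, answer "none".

Checking pairwise contests:
F beats B 70–61.
B beats C 94–37.
B beats E 100–31.
B beats D 123–8.
B beats A 92–39.
C beats F 89–42.
Every option loses at least one head-to-head, so there is no Condorcet winner.

none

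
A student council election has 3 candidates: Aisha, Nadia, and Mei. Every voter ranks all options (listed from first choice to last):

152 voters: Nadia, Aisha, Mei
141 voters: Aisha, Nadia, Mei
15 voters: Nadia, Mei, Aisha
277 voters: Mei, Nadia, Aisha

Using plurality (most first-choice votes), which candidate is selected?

First-place votes: Aisha 141, Nadia 167, Mei 277.
Mei has the most first-place votes.

Mei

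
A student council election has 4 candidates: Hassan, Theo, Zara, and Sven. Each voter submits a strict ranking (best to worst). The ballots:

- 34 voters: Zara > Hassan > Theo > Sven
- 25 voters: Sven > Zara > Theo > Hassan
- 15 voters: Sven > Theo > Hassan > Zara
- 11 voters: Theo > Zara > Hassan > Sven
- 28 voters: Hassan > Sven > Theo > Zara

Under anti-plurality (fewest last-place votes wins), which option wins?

Last-place votes: Hassan 25, Theo 0, Zara 43, Sven 45.
Theo is ranked last by the fewest voters, so Theo wins.

Theo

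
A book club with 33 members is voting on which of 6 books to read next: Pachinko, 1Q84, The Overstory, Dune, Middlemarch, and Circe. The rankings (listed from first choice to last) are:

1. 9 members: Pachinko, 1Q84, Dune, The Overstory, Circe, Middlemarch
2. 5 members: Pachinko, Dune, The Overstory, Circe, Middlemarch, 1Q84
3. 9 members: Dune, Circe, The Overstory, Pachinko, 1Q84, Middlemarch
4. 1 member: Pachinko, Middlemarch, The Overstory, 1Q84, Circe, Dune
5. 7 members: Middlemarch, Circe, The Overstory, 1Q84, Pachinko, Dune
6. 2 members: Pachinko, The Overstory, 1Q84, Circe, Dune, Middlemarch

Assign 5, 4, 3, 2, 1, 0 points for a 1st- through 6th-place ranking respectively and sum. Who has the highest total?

Pachinko: 9·5 + 5·5 + 9·2 + 1·5 + 7·1 + 2·5 = 110
1Q84: 9·4 + 5·0 + 9·1 + 1·2 + 7·2 + 2·3 = 67
The Overstory: 9·2 + 5·3 + 9·3 + 1·3 + 7·3 + 2·4 = 92
Dune: 9·3 + 5·4 + 9·5 + 1·0 + 7·0 + 2·1 = 94
Middlemarch: 9·0 + 5·1 + 9·0 + 1·4 + 7·5 + 2·0 = 44
Circe: 9·1 + 5·2 + 9·4 + 1·1 + 7·4 + 2·2 = 88
Pachinko has the highest Borda score (110).

Pachinko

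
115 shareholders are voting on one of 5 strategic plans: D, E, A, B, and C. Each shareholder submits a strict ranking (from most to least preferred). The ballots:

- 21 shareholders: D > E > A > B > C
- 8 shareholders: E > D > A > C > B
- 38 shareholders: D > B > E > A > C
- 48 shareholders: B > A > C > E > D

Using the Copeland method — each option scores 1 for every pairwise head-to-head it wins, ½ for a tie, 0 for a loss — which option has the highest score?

D: beats E, A, B, and C → score 4.
E: beats A and C; loses to D and B → score 2.
A: beats C; loses to D, E, and B → score 1.
B: beats E, A, and C; loses to D → score 3.
C: loses to D, E, A, and B → score 0.
D has the best pairwise record.

D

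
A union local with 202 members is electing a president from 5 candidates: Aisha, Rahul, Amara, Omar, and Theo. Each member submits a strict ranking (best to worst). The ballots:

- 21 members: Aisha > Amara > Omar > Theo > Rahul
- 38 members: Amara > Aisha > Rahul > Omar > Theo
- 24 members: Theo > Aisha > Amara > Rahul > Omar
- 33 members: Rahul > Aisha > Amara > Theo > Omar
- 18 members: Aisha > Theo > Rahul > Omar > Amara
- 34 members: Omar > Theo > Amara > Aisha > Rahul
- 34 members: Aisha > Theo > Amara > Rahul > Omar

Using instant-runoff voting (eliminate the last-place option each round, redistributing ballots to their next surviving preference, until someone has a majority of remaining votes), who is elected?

Round 1: Aisha 73, Rahul 33, Amara 38, Omar 34, Theo 24. Eliminate Theo.
Round 2: Aisha 97, Rahul 33, Amara 38, Omar 34. Eliminate Rahul.
Round 3: Aisha 130, Amara 38, Omar 34. Aisha has a majority.

Aisha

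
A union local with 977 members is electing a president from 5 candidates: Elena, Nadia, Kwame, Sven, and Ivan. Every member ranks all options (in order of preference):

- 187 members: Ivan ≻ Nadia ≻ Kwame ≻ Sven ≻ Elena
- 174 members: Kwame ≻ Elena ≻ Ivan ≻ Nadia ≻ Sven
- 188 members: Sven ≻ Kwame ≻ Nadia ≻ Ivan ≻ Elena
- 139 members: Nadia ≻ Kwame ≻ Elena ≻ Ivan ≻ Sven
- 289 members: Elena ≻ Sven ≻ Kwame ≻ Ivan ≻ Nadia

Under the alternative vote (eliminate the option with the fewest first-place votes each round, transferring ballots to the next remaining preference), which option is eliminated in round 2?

Ivan

Round 1: Elena 289, Nadia 139, Kwame 174, Sven 188, Ivan 187. Eliminate Nadia.
Round 2: Elena 289, Kwame 313, Sven 188, Ivan 187. Eliminate Ivan.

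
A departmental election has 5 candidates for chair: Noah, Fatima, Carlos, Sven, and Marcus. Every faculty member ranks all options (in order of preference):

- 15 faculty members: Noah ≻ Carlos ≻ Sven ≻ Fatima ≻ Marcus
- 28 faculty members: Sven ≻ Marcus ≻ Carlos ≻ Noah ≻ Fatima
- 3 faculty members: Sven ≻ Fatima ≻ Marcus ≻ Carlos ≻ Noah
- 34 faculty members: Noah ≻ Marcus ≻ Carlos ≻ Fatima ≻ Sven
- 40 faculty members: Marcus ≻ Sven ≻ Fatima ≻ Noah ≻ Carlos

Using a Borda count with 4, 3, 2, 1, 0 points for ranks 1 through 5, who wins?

Marcus

Noah: 15·4 + 28·1 + 3·0 + 34·4 + 40·1 = 264
Fatima: 15·1 + 28·0 + 3·3 + 34·1 + 40·2 = 138
Carlos: 15·3 + 28·2 + 3·1 + 34·2 + 40·0 = 172
Sven: 15·2 + 28·4 + 3·4 + 34·0 + 40·3 = 274
Marcus: 15·0 + 28·3 + 3·2 + 34·3 + 40·4 = 352
Marcus has the highest Borda score (352).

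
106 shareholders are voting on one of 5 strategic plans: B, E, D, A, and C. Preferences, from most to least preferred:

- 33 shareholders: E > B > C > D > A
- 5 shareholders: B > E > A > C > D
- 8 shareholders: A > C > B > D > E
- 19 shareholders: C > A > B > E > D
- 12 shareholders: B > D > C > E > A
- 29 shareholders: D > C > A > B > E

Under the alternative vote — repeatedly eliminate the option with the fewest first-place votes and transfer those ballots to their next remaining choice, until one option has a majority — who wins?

E

Round 1: B 17, E 33, D 29, A 8, C 19. Eliminate A.
Round 2: B 17, E 33, D 29, C 27. Eliminate B.
Round 3: E 38, D 41, C 27. Eliminate C.
Round 4: E 57, D 49. E has a majority.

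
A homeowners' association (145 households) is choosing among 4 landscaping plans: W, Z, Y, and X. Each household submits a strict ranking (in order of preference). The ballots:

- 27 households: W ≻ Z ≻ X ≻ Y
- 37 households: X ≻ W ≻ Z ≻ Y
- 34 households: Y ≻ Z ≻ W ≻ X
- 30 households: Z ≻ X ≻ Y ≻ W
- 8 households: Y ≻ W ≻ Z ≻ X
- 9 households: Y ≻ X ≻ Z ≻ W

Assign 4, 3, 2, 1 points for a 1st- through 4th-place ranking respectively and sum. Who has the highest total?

W: 27·4 + 37·3 + 34·2 + 30·1 + 8·3 + 9·1 = 350
Z: 27·3 + 37·2 + 34·3 + 30·4 + 8·2 + 9·2 = 411
Y: 27·1 + 37·1 + 34·4 + 30·2 + 8·4 + 9·4 = 328
X: 27·2 + 37·4 + 34·1 + 30·3 + 8·1 + 9·3 = 361
Z has the highest Borda score (411).

Z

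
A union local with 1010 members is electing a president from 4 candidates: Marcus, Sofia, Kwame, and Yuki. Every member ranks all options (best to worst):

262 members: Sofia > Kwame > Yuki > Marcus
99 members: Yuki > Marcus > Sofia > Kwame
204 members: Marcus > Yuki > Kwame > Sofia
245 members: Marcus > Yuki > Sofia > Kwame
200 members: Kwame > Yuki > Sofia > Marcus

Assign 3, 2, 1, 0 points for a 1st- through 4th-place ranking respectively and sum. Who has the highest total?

Yuki

Marcus: 262·0 + 99·2 + 204·3 + 245·3 + 200·0 = 1545
Sofia: 262·3 + 99·1 + 204·0 + 245·1 + 200·1 = 1330
Kwame: 262·2 + 99·0 + 204·1 + 245·0 + 200·3 = 1328
Yuki: 262·1 + 99·3 + 204·2 + 245·2 + 200·2 = 1857
Yuki has the highest Borda score (1857).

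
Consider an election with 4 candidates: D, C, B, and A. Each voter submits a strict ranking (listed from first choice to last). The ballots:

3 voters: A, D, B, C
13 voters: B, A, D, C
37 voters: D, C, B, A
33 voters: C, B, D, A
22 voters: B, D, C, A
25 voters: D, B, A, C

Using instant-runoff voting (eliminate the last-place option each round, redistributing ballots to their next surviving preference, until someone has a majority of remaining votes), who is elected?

Round 1: D 62, C 33, B 35, A 3. Eliminate A.
Round 2: D 65, C 33, B 35. Eliminate C.
Round 3: D 65, B 68. B has a majority.

B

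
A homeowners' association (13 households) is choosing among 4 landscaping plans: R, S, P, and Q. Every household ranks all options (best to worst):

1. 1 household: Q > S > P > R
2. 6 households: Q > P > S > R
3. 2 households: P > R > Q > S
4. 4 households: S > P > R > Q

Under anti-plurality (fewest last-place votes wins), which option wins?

P

Last-place votes: R 7, S 2, P 0, Q 4.
P is ranked last by the fewest voters, so P wins.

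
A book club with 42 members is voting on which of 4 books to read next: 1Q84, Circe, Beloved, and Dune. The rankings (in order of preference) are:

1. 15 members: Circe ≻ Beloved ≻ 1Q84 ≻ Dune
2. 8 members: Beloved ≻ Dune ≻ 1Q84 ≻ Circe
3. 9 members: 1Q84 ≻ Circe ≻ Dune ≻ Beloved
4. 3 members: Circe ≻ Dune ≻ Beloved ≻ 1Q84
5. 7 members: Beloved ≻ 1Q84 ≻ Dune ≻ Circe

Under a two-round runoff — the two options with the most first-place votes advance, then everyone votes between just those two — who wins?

Round 1 first-place votes: 1Q84 9, Circe 18, Beloved 15, Dune 0.
Circe and Beloved advance.
Runoff: Circe is preferred to Beloved by 27 voters; Beloved by 15.
Circe wins the runoff.

Circe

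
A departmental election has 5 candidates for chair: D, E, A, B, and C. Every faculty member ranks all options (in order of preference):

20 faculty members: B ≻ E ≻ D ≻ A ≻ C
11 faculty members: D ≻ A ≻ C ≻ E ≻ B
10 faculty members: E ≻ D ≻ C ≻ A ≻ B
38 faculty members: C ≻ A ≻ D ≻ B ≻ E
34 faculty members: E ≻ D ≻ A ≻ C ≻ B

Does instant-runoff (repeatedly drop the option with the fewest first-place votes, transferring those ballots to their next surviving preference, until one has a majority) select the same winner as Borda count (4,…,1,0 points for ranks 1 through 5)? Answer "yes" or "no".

no

Instant-runoff — R1 D 11, E 44, A 0, B 20, C 38 (A out); R2 D 11, E 44, B 20, C 38 (D out); R3 E 44, B 20, C 49 (B out); R4 E 64, C 49 (E winner). Winner: E.
Borda — scores: D 292, E 247, A 245, B 118, C 228. Winner: D.
The two methods disagree.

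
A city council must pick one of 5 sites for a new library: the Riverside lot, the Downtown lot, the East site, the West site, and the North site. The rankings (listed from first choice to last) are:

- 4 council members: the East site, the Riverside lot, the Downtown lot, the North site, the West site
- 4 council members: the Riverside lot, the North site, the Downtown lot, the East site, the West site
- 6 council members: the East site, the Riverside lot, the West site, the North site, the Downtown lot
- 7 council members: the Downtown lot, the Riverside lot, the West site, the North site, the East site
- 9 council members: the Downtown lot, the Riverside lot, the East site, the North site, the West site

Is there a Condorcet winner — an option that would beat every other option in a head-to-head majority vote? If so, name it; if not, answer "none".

the Downtown lot vs the Riverside lot: 16–14 for the Downtown lot.
the Downtown lot vs the East site: 20–10 for the Downtown lot.
the Downtown lot vs the West site: 24–6 for the Downtown lot.
the Downtown lot vs the North site: 20–10 for the Downtown lot.
the Downtown lot beats every other option head-to-head.

the Downtown lot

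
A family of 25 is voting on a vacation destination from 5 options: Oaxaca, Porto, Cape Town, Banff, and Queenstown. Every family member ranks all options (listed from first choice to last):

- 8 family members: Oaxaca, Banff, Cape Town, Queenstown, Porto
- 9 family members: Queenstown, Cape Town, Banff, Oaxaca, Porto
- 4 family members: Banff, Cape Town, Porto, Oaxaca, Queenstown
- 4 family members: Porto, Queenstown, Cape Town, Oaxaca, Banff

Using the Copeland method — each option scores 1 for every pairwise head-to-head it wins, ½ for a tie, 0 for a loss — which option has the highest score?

Oaxaca: beats Porto; loses to Cape Town, Banff, and Queenstown → score 1.
Porto: loses to Oaxaca, Cape Town, Banff, and Queenstown → score 0.
Cape Town: beats Oaxaca, Porto, and Banff; loses to Queenstown → score 3.
Banff: beats Oaxaca and Porto; loses to Cape Town and Queenstown → score 2.
Queenstown: beats Oaxaca, Porto, Cape Town, and Banff → score 4.
Queenstown has the best pairwise record.

Queenstown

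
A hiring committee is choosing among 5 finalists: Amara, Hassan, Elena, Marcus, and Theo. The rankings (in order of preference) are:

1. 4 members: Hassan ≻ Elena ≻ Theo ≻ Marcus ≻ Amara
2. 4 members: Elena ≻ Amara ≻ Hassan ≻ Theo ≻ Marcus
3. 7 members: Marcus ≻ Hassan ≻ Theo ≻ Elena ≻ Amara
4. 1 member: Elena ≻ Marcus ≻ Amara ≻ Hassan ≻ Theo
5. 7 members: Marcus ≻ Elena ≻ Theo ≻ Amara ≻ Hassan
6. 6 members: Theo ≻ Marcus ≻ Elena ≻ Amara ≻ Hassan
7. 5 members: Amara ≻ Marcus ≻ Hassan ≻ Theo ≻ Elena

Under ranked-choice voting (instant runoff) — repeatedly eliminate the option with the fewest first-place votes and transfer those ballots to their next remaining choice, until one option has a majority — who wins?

Marcus

Round 1: Amara 5, Hassan 4, Elena 5, Marcus 14, Theo 6. Eliminate Hassan.
Round 2: Amara 5, Elena 9, Marcus 14, Theo 6. Eliminate Amara.
Round 3: Elena 9, Marcus 19, Theo 6. Marcus has a majority.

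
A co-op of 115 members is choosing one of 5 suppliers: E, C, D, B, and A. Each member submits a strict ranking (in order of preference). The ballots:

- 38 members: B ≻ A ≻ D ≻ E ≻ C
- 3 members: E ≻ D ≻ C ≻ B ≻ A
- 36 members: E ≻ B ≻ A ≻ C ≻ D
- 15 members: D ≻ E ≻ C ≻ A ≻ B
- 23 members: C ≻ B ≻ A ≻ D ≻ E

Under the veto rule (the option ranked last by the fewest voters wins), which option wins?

A

Last-place votes: E 23, C 38, D 36, B 15, A 3.
A is ranked last by the fewest voters, so A wins.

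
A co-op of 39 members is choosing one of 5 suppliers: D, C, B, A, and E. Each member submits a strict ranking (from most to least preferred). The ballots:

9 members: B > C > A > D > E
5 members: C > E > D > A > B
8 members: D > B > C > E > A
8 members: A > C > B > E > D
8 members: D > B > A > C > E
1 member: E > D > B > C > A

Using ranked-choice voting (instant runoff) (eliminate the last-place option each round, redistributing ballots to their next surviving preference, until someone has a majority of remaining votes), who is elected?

D

Round 1: D 16, C 5, B 9, A 8, E 1. Eliminate E.
Round 2: D 17, C 5, B 9, A 8. Eliminate C.
Round 3: D 22, B 9, A 8. D has a majority.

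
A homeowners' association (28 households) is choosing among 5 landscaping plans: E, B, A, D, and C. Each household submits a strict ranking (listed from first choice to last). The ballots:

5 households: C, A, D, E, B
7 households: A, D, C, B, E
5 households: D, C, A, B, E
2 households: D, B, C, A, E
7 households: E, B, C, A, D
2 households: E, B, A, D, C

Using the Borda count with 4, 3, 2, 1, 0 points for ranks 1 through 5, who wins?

E: 5·1 + 7·0 + 5·0 + 2·0 + 7·4 + 2·4 = 41
B: 5·0 + 7·1 + 5·1 + 2·3 + 7·3 + 2·3 = 45
A: 5·3 + 7·4 + 5·2 + 2·1 + 7·1 + 2·2 = 66
D: 5·2 + 7·3 + 5·4 + 2·4 + 7·0 + 2·1 = 61
C: 5·4 + 7·2 + 5·3 + 2·2 + 7·2 + 2·0 = 67
C has the highest Borda score (67).

C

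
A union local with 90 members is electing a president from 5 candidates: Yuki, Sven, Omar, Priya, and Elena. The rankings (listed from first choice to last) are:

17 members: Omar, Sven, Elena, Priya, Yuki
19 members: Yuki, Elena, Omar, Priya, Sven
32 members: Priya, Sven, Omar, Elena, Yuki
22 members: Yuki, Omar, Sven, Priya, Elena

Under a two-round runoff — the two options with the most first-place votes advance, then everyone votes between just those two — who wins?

Priya

Round 1 first-place votes: Yuki 41, Sven 0, Omar 17, Priya 32, Elena 0.
Yuki and Priya advance.
Runoff: Yuki is preferred to Priya by 41 voters; Priya by 49.
Priya wins the runoff.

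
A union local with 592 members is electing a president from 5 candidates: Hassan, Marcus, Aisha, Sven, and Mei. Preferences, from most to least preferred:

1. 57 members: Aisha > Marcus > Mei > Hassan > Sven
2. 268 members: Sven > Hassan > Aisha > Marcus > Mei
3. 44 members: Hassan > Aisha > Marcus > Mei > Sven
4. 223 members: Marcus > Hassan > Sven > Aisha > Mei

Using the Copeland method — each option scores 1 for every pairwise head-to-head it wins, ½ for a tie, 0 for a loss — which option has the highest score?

Hassan

Hassan: beats Marcus, Aisha, Sven, and Mei → score 4.
Marcus: beats Sven and Mei; loses to Hassan and Aisha → score 2.
Aisha: beats Marcus and Mei; loses to Hassan and Sven → score 2.
Sven: beats Aisha and Mei; loses to Hassan and Marcus → score 2.
Mei: loses to Hassan, Marcus, Aisha, and Sven → score 0.
Hassan has the best pairwise record.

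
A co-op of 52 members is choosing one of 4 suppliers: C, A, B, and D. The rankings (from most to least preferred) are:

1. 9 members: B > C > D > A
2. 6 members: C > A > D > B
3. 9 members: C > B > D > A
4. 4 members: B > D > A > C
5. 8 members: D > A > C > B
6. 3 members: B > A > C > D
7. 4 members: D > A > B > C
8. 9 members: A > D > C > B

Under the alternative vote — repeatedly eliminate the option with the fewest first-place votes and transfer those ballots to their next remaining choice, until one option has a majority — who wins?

Round 1: C 15, A 9, B 16, D 12. Eliminate A.
Round 2: C 15, B 16, D 21. Eliminate C.
Round 3: B 25, D 27. D has a majority.

D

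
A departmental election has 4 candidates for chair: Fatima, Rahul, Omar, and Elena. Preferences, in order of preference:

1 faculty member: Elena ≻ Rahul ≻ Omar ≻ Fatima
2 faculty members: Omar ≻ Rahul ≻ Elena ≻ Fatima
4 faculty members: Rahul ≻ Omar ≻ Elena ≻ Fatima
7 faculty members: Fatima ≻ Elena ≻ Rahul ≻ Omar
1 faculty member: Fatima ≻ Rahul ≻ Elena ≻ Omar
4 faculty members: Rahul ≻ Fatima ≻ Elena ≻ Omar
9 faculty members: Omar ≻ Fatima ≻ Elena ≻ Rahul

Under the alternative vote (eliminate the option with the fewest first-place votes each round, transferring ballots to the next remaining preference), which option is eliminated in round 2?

Round 1: Fatima 8, Rahul 8, Omar 11, Elena 1. Eliminate Elena.
Round 2: Fatima 8, Rahul 9, Omar 11. Eliminate Fatima.

Fatima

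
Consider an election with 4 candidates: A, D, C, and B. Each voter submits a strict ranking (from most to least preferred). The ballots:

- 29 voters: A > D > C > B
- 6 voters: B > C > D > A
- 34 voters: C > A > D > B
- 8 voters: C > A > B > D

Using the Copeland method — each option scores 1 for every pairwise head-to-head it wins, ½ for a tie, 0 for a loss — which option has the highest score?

C

A: beats D and B; loses to C → score 2.
D: beats B; loses to A and C → score 1.
C: beats A, D, and B → score 3.
B: loses to A, D, and C → score 0.
C has the best pairwise record.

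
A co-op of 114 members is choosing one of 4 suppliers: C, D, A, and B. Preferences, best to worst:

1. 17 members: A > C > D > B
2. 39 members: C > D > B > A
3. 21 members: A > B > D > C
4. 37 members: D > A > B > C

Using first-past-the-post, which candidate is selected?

C

First-place votes: C 39, D 37, A 38, B 0.
C has the most first-place votes.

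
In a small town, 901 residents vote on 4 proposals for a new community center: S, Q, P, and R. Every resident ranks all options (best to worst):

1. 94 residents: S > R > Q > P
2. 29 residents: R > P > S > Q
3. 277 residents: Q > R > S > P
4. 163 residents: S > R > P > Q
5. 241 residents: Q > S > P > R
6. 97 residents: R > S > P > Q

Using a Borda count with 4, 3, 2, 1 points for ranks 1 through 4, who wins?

S

S: 94·4 + 29·2 + 277·2 + 163·4 + 241·3 + 97·3 = 2654
Q: 94·2 + 29·1 + 277·4 + 163·1 + 241·4 + 97·1 = 2549
P: 94·1 + 29·3 + 277·1 + 163·2 + 241·2 + 97·2 = 1460
R: 94·3 + 29·4 + 277·3 + 163·3 + 241·1 + 97·4 = 2347
S has the highest Borda score (2654).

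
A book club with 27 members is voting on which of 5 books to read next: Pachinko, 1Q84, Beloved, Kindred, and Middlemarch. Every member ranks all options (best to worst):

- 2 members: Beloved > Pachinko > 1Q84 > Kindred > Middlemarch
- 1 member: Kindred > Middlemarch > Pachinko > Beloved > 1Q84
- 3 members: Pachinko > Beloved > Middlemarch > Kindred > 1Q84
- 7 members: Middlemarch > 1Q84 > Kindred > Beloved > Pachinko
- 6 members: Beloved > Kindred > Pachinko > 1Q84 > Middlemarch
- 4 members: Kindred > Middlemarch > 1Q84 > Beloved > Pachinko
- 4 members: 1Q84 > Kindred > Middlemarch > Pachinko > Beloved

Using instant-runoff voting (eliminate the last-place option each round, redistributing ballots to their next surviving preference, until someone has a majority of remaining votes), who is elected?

Kindred

Round 1: Pachinko 3, 1Q84 4, Beloved 8, Kindred 5, Middlemarch 7. Eliminate Pachinko.
Round 2: 1Q84 4, Beloved 11, Kindred 5, Middlemarch 7. Eliminate 1Q84.
Round 3: Beloved 11, Kindred 9, Middlemarch 7. Eliminate Middlemarch.
Round 4: Beloved 11, Kindred 16. Kindred has a majority.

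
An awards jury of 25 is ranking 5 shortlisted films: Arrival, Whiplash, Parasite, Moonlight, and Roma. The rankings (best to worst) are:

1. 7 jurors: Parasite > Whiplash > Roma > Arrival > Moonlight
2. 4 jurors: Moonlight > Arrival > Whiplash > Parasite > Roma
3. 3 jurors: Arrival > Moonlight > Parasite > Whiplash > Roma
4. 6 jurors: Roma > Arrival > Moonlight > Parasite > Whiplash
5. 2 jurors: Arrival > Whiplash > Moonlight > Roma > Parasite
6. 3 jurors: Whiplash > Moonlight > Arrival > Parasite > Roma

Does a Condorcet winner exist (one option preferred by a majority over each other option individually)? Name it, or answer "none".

none

Checking pairwise contests:
Roma beats Arrival 13–12.
Arrival beats Whiplash 15–10.
Arrival beats Parasite 18–7.
Arrival beats Moonlight 18–7.
Whiplash beats Roma 19–6.
Every option loses at least one head-to-head, so there is no Condorcet winner.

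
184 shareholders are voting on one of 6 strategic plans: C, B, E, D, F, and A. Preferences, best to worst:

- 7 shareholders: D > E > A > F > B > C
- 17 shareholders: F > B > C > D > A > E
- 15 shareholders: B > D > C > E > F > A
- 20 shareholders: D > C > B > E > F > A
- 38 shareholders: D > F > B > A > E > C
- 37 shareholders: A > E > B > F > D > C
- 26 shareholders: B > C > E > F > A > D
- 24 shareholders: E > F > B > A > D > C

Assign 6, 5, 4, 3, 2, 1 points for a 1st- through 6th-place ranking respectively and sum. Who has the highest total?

B

C: 7·1 + 17·4 + 15·4 + 20·5 + 38·1 + 37·1 + 26·5 + 24·1 = 464
B: 7·2 + 17·5 + 15·6 + 20·4 + 38·4 + 37·4 + 26·6 + 24·4 = 821
E: 7·5 + 17·1 + 15·3 + 20·3 + 38·2 + 37·5 + 26·4 + 24·6 = 666
D: 7·6 + 17·3 + 15·5 + 20·6 + 38·6 + 37·2 + 26·1 + 24·2 = 664
F: 7·3 + 17·6 + 15·2 + 20·2 + 38·5 + 37·3 + 26·3 + 24·5 = 692
A: 7·4 + 17·2 + 15·1 + 20·1 + 38·3 + 37·6 + 26·2 + 24·3 = 557
B has the highest Borda score (821).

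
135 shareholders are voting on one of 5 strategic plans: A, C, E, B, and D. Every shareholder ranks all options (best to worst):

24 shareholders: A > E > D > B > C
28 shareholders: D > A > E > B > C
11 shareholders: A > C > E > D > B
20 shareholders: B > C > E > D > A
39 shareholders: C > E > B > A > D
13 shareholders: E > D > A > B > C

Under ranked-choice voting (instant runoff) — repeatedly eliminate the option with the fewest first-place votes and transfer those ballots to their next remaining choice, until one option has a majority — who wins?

Round 1: A 35, C 39, E 13, B 20, D 28. Eliminate E.
Round 2: A 35, C 39, B 20, D 41. Eliminate B.
Round 3: A 35, C 59, D 41. Eliminate A.
Round 4: C 70, D 65. C has a majority.

C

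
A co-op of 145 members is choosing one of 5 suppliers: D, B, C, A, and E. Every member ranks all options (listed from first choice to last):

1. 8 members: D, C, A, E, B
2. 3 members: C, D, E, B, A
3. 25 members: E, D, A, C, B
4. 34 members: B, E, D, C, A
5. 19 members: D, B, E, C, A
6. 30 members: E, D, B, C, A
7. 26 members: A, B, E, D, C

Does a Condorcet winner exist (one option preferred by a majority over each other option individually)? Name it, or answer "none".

Checking pairwise contests:
E beats D 115–30.
D beats B 85–60.
D beats C 142–3.
D beats A 119–26.
B beats E 79–66.
Every option loses at least one head-to-head, so there is no Condorcet winner.

none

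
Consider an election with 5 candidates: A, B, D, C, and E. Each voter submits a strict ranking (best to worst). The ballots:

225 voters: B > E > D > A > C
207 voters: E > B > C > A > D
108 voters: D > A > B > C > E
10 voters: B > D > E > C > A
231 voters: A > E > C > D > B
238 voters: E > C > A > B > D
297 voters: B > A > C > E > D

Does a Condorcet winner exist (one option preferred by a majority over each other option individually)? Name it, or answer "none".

E

E vs A: 680–636 for E.
E vs B: 676–640 for E.
E vs D: 1198–118 for E.
E vs C: 911–405 for E.
E beats every other option head-to-head.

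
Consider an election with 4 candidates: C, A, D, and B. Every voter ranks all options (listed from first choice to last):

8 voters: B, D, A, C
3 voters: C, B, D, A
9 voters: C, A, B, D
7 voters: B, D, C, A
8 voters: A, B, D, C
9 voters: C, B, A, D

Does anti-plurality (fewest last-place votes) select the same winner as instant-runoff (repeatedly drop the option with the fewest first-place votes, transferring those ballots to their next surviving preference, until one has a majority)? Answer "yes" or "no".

yes

Anti-plurality — last-place votes: C 16, A 10, D 18, B 0. Winner: B.
Instant-runoff — R1 C 21, A 8, D 0, B 15 (D out); R2 C 21, A 8, B 15 (A out); R3 C 21, B 23 (B winner). Winner: B.
The two methods agree.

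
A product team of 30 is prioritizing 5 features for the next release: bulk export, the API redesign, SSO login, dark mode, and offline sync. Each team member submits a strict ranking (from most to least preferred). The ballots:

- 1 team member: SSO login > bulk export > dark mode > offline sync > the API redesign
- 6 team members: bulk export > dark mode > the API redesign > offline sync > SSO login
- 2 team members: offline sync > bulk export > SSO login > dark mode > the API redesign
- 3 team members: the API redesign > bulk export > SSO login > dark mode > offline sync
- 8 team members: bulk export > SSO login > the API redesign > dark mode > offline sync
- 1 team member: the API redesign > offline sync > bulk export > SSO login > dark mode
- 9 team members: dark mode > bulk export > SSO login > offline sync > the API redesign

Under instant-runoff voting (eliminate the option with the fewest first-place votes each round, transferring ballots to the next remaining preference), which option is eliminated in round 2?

Round 1: bulk export 14, the API redesign 4, SSO login 1, dark mode 9, offline sync 2. Eliminate SSO login.
Round 2: bulk export 15, the API redesign 4, dark mode 9, offline sync 2. Eliminate offline sync.

offline sync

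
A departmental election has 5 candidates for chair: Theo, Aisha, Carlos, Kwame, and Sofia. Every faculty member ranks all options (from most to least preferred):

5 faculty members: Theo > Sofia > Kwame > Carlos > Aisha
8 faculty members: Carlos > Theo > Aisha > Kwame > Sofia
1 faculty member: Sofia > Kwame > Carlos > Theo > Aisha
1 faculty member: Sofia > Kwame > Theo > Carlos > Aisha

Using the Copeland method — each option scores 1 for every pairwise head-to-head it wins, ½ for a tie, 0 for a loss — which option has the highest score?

Theo: beats Aisha, Kwame, and Sofia; loses to Carlos → score 3.
Aisha: beats Kwame and Sofia; loses to Theo and Carlos → score 2.
Carlos: beats Theo, Aisha, Kwame, and Sofia → score 4.
Kwame: beats Sofia; loses to Theo, Aisha, and Carlos → score 1.
Sofia: loses to Theo, Aisha, Carlos, and Kwame → score 0.
Carlos has the best pairwise record.

Carlos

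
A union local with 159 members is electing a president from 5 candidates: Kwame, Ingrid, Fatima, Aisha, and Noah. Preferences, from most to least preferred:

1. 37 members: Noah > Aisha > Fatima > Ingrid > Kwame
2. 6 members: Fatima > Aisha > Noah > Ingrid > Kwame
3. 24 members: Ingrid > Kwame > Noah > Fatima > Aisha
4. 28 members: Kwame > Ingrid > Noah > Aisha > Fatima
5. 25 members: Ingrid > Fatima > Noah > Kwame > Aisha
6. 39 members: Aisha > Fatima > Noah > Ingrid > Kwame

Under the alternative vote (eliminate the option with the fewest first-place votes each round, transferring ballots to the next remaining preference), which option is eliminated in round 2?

Kwame

Round 1: Kwame 28, Ingrid 49, Fatima 6, Aisha 39, Noah 37. Eliminate Fatima.
Round 2: Kwame 28, Ingrid 49, Aisha 45, Noah 37. Eliminate Kwame.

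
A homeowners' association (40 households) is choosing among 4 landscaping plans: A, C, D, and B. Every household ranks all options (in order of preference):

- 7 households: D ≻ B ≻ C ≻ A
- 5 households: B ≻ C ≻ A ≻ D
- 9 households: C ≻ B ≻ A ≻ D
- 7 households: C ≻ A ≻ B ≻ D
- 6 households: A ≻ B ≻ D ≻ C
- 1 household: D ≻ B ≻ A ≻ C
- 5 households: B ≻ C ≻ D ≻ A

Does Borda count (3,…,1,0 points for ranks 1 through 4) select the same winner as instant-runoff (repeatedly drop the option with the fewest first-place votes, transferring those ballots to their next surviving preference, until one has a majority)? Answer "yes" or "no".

Borda — scores: A 47, C 75, D 35, B 83. Winner: B.
Instant-runoff — R1 A 6, C 16, D 8, B 10 (A out); R2 C 16, D 8, B 16 (D out); R3 C 16, B 24 (B winner). Winner: B.
The two methods agree.

yes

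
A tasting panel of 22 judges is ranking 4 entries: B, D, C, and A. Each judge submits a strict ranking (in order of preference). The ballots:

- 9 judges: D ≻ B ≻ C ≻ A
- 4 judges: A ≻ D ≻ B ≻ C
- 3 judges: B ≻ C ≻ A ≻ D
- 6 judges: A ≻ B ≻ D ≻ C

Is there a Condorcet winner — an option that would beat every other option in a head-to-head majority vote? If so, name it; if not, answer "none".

none

Checking pairwise contests:
D beats B 13–9.
A beats D 13–9.
B beats C 22–0.
B beats A 12–10.
Every option loses at least one head-to-head, so there is no Condorcet winner.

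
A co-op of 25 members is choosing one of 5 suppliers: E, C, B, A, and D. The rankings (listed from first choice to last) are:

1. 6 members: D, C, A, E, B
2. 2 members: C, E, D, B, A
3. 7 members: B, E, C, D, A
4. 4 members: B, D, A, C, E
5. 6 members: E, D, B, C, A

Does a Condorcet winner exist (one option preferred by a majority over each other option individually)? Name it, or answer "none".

E

E vs C: 13–12 for E.
E vs B: 14–11 for E.
E vs A: 15–10 for E.
E vs D: 15–10 for E.
E beats every other option head-to-head.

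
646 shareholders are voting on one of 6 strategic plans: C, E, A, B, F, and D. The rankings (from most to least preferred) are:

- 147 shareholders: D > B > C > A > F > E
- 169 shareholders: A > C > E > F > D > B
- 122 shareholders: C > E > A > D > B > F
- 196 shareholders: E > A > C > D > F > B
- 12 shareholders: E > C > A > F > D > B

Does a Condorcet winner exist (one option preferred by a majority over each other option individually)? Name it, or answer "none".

Checking pairwise contests:
A beats C 365–281.
C beats E 438–208.
E beats A 330–316.
C beats B 499–147.
C beats F 646–0.
C beats D 499–147.
Every option loses at least one head-to-head, so there is no Condorcet winner.

none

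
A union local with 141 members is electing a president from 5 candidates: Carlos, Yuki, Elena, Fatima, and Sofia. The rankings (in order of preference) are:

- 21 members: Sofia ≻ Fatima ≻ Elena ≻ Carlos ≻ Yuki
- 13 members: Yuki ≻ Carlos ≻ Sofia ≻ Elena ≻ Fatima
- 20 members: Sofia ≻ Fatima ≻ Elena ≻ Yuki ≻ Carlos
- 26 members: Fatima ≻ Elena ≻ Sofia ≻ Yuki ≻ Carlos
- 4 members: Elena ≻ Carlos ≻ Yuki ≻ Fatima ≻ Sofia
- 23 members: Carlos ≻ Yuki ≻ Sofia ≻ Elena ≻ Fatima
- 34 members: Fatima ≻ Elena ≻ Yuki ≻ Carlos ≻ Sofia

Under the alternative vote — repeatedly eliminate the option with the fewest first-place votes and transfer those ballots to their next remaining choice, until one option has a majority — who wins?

Round 1: Carlos 23, Yuki 13, Elena 4, Fatima 60, Sofia 41. Eliminate Elena.
Round 2: Carlos 27, Yuki 13, Fatima 60, Sofia 41. Eliminate Yuki.
Round 3: Carlos 40, Fatima 60, Sofia 41. Eliminate Carlos.
Round 4: Fatima 64, Sofia 77. Sofia has a majority.

Sofia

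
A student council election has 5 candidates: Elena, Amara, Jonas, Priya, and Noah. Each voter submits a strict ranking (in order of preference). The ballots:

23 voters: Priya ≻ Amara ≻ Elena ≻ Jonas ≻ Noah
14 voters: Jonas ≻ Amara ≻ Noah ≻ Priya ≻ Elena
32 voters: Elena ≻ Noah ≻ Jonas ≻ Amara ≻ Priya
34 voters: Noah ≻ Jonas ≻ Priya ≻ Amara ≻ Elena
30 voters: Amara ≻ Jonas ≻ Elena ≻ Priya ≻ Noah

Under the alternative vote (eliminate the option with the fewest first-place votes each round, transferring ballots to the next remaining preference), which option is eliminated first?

Jonas

Round 1: Elena 32, Amara 30, Jonas 14, Priya 23, Noah 34. Eliminate Jonas.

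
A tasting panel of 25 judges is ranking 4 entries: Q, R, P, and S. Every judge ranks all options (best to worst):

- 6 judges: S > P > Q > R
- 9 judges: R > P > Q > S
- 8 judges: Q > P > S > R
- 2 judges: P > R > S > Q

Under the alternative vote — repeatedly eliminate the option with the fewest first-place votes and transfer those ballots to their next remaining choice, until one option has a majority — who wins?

Q

Round 1: Q 8, R 9, P 2, S 6. Eliminate P.
Round 2: Q 8, R 11, S 6. Eliminate S.
Round 3: Q 14, R 11. Q has a majority.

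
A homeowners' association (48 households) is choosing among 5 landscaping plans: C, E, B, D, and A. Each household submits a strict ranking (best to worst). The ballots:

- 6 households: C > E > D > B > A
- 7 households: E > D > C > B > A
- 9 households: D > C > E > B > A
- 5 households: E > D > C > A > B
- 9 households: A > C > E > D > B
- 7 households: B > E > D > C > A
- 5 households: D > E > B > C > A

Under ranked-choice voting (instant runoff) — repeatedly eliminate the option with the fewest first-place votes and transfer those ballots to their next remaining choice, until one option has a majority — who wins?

Round 1: C 6, E 12, B 7, D 14, A 9. Eliminate C.
Round 2: E 18, B 7, D 14, A 9. Eliminate B.
Round 3: E 25, D 14, A 9. E has a majority.

E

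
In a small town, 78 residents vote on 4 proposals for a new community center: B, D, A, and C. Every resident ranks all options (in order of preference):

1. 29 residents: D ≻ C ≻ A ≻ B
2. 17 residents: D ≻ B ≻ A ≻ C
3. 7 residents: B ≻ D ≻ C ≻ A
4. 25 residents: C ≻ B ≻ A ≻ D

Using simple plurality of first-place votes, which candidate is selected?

D

First-place votes: B 7, D 46, A 0, C 25.
D has the most first-place votes.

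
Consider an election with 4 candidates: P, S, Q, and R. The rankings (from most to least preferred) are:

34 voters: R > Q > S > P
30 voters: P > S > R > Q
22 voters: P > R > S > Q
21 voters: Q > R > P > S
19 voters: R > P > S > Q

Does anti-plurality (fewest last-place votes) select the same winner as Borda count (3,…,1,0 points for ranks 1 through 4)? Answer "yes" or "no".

yes

Anti-plurality — last-place votes: P 34, S 21, Q 71, R 0. Winner: R.
Borda — scores: P 215, S 135, Q 131, R 275. Winner: R.
The two methods agree.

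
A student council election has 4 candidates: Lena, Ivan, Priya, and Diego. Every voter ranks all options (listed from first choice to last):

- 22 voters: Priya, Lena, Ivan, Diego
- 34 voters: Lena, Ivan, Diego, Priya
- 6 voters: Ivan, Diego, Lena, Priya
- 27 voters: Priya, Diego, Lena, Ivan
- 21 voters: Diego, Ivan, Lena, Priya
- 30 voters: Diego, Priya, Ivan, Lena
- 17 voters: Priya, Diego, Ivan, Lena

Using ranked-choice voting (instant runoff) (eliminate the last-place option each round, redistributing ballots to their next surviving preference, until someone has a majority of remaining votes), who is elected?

Round 1: Lena 34, Ivan 6, Priya 66, Diego 51. Eliminate Ivan.
Round 2: Lena 34, Priya 66, Diego 57. Eliminate Lena.
Round 3: Priya 66, Diego 91. Diego has a majority.

Diego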